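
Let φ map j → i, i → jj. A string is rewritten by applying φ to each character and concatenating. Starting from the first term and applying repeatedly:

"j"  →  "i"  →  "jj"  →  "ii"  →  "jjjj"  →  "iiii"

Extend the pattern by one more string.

Expanding iiii: i→jj, i→jj, i→jj, i→jj. Concatenated: jj jj jj jj.

jjjjjjjj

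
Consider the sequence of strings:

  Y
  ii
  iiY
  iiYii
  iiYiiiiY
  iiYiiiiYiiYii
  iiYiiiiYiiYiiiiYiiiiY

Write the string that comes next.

iiYiiiiYiiYiiiiYiiiiYiiYiiiiYiiYii

This is a Fibonacci-style word recurrence s(k) = s(k−1)·s(k−2): e.g. ii·Y = iiY.
So term 8 is iiYiiiiYiiYiiiiYiiiiY·iiYiiiiYiiYii.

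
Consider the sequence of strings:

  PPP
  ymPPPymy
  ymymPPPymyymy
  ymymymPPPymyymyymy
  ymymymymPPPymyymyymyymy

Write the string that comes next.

Every step adds ym to the front and ymy to the end of the previous string.
One more step from ymymymymPPPymyymyymyymy gives the answer.

ymymymymymPPPymyymyymyymyymy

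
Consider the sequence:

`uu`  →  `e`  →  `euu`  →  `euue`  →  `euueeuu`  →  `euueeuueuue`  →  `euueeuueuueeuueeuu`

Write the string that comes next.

euueeuueuueeuueeuueuueeuueuue

This is a Fibonacci-style word recurrence s(k) = s(k−1)·s(k−2): e.g. e·uu = euu.
The next term joins euueeuueuueeuueeuu and euueeuueuue.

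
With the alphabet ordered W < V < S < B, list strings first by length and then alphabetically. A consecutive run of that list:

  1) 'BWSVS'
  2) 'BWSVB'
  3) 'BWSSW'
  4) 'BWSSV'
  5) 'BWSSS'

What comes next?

Find the rightmost character of BWSSS below B, bump it to the next letter, and reset everything to its right to W.

BWSSB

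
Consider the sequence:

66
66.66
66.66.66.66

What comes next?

Each string is two copies of the previous one joined by '.'.
Doubling 66.66.66.66 with '.' between the halves:

66.66.66.66.66.66.66.66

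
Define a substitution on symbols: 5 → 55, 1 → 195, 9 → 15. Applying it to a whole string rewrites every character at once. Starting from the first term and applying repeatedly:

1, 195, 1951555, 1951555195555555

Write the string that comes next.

19515551955555551951555555555555555

φ(1951555195555555) expands symbol-by-symbol to 195 15 55 195 55 55 55 195 15 55 55 55 55 55 55 55; joining the 16 pieces gives the next term.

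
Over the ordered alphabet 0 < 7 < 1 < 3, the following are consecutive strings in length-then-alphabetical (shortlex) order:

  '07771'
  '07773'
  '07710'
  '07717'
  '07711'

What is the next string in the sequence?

Treat 07711 as a base-4 numeral over the given alphabet and add one, carrying through any trailing 3's.

07713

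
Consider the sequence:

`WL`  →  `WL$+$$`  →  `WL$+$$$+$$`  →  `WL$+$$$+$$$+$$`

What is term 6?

WL$+$$$+$$$+$$$+$$$+$$

The strings grow by a fixed suffix $+$$ each time.
From WL$+$$$+$$$+$$, 2 further steps: WL$+$$$+$$$+$$ → WL$+$$$+$$$+$$$+$$ → (answer).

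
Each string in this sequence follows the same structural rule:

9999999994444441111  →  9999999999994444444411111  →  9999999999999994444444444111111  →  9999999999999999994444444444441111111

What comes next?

9999999999999999999994444444444444411111111

Term n consists of 3n+3 9's, followed by 2n+2 4's, followed by n+2 1's, where the shown terms are n = 2, 3, 4, 5.
At n = 6 the blocks have lengths 21, 14, 8.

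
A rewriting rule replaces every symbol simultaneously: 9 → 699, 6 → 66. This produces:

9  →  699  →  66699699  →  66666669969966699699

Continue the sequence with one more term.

666666666666666996996669969966666669969966699699

φ(66666669969966699699) expands symbol-by-symbol to 66 66 66 66 66 66 66 699 699 66 699 699 66 66 66 699 699 66 699 699; joining the 20 pieces gives the next term.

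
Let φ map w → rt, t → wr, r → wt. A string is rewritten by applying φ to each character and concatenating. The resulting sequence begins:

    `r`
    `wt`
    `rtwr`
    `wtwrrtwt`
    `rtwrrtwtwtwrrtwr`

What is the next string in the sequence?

φ(rtwrrtwtwtwrrtwr) expands symbol-by-symbol to wt wr rt wt wt wr rt wr rt wr rt wt wt wr rt wt; joining the 16 pieces gives the next term.

wtwrrtwtwtwrrtwrrtwrrtwtwtwrrtwt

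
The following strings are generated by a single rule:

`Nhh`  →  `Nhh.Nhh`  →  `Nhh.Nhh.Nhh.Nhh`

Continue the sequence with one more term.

s(k+1) = s(k)·.·s(k) — each term doubles the last with '.' between the halves.
Doubling Nhh.Nhh.Nhh.Nhh with '.' between the halves:

Nhh.Nhh.Nhh.Nhh.Nhh.Nhh.Nhh.Nhh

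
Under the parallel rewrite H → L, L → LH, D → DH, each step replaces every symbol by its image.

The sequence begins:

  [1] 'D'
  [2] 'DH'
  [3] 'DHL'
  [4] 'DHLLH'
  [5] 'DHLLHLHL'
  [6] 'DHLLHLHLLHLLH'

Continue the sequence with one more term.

Applying the rule to each of the 13 symbols of DHLLHLHLLHLLH gives the pieces DH L LH LH L LH L LH LH L LH LH L, which concatenate to the answer.

DHLLHLHLLHLLHLHLLHLHL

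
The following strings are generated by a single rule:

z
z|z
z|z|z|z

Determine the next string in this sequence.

s(k+1) = s(k)·|·s(k) — each term doubles the last with '|' between the halves.
Doubling z|z|z|z with '|' between the halves:

z|z|z|z|z|z|z|z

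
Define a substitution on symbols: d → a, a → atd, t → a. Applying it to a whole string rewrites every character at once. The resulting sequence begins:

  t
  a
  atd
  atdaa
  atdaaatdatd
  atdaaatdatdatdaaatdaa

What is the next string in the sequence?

Rewriting the 21 symbols of atdaaatdatdatdaaatdaa one by one yields atd a a atd atd atd a a atd a a atd a a atd atd atd a a atd atd; concatenated:

atdaaatdatdatdaaatdaaatdaaatdatdatdaaatdatd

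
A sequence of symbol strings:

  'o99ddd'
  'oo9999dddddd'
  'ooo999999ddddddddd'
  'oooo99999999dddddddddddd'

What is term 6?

Each string has the form o^{n} 9^{2n} d^{3n} (n = 1, 2, …).
Setting n = 6 gives 6, 12, 18 characters in each block.

oooooo999999999999dddddddddddddddddd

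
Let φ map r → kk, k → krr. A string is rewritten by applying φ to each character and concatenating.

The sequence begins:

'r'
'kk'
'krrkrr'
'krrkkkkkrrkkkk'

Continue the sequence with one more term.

Rewriting the 14 symbols of krrkkkkkrrkkkk one by one yields krr kk kk krr krr krr krr krr kk kk krr krr krr krr; concatenated:

krrkkkkkrrkrrkrrkrrkrrkkkkkrrkrrkrrkrr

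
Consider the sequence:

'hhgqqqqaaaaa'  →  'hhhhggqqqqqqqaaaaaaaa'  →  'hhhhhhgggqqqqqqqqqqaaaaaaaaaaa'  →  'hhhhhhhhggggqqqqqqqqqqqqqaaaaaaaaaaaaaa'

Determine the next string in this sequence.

Each string has the form h^{2n} g^{n} q^{3n+1} a^{3n+2} (n = 1, 2, …).
For the next term, n = 5, so the run lengths are 10, 5, 16, 17.

hhhhhhhhhhgggggqqqqqqqqqqqqqqqqaaaaaaaaaaaaaaaaa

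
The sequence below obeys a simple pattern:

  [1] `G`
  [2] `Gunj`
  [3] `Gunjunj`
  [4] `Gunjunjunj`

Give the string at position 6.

Each term is the previous one with unj appended.
From Gunjunjunj, 2 further steps: Gunjunjunj → Gunjunjunjunj → (answer).

Gunjunjunjunjunj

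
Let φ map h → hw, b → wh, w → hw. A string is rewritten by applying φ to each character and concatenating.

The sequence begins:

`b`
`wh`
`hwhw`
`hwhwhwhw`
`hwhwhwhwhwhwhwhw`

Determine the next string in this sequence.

Rewriting the 16 symbols of hwhwhwhwhwhwhwhw one by one yields hw hw hw hw hw hw hw hw hw hw hw hw hw hw hw hw; concatenated:

hwhwhwhwhwhwhwhwhwhwhwhwhwhwhwhw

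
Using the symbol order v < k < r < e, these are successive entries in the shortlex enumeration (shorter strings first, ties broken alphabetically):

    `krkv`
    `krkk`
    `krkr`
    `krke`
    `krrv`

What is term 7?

krrr

Continuing the enumeration 2 steps past krrv: krrv → krrk → (answer).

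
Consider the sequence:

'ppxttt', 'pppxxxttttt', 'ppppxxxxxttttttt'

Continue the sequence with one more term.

pppppxxxxxxxttttttttt

Term n consists of n+1 p's, followed by 2n-1 x's, followed by 2n+1 t's (n = 1, 2, …).
Setting n = 4 gives 5, 7, 9 characters in each block.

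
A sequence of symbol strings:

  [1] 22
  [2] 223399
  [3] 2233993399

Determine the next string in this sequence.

Every step adds 3399 to the end: s(k+1) = s(k)·3399.
One more step from 2233993399 gives the answer.

22339933993399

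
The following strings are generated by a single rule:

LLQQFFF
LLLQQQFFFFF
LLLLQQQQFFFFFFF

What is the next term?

Term n consists of n L's, followed by n Q's, followed by 2n-1 F's, where the shown terms are n = 2, 3, 4.
For the next term, n = 5, so the run lengths are 5, 5, 9.

LLLLLQQQQQFFFFFFFFF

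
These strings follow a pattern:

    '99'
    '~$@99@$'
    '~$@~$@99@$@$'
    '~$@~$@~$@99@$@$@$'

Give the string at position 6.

Each term wraps the previous one in ~$@ on the left and @$ on the right.
From ~$@~$@~$@99@$@$@$, 2 further steps: ~$@~$@~$@99@$@$@$ → ~$@~$@~$@~$@99@$@$@$@$ → (answer).

~$@~$@~$@~$@~$@99@$@$@$@$@$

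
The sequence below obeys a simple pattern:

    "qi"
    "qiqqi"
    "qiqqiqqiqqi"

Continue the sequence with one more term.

Every step duplicates the string with 'q' between the halves.
Doubling qiqqiqqiqqi with 'q' between the halves:

qiqqiqqiqqiqqiqqiqqiqqi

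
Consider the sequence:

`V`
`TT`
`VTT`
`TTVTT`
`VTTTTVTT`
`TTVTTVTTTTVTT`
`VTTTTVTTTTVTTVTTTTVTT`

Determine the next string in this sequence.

TTVTTVTTTTVTTVTTTTVTTTTVTTVTTTTVTT

This is a Fibonacci-style word recurrence s(k) = s(k−2)·s(k−1): e.g. V·TT = VTT.
Continuing: TTVTTVTTTTVTT · VTTTTVTTTTVTTVTTTTVTT gives term 8.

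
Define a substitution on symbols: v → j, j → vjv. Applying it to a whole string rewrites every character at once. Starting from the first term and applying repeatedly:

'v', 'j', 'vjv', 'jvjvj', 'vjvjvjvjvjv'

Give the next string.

jvjvjvjvjvjvjvjvjvjvj

Rewriting each symbol of vjvjvjvjvjv: v→j, j→vjv, v→j, j→vjv, v→j, j→vjv, v→j, j→vjv, v→j, j→vjv, v→j, which concatenates to j vjv j vjv j vjv j vjv j vjv j.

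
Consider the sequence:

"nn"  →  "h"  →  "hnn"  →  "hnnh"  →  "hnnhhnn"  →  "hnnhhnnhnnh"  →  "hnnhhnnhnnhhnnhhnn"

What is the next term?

hnnhhnnhnnhhnnhhnnhnnhhnnhnnh

Each term (from the third on) is the previous term followed by the one before it: term 3 = h·nn = hnn.
So term 8 is hnnhhnnhnnhhnnhhnn·hnnhhnnhnnh.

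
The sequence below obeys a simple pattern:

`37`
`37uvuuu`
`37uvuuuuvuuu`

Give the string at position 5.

37uvuuuuvuuuuvuuuuvuuu

The strings grow by a fixed suffix uvuuu each time.
From 37uvuuuuvuuu, 2 further steps: 37uvuuuuvuuu → 37uvuuuuvuuuuvuuu → (answer).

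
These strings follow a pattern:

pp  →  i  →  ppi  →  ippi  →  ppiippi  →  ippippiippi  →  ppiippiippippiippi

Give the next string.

ippippiippippiippiippippiippi

This is a Fibonacci-style word recurrence s(k) = s(k−2)·s(k−1): e.g. pp·i = ppi.
Continuing: ippippiippi · ppiippiippippiippi gives term 8.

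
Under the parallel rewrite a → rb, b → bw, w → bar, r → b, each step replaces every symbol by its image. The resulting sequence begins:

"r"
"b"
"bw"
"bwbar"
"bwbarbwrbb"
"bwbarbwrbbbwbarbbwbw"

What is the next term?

φ(bwbarbwrbbbwbarbbwbw) expands symbol-by-symbol to bw bar bw rb b bw bar b bw bw bw bar bw rb b bw bw bar bw bar; joining the 20 pieces gives the next term.

bwbarbwrbbbwbarbbwbwbwbarbwrbbbwbwbarbwbar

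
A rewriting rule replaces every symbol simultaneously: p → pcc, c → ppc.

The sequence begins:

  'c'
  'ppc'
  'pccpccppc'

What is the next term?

Apply φ to pccpccppc symbol by symbol: p→pcc, c→ppc, c→ppc, p→pcc, c→ppc, c→ppc, p→pcc, p→pcc, c→ppc; joined: pcc ppc ppc pcc ppc ppc pcc pcc ppc.

pccppcppcpccppcppcpccpccppc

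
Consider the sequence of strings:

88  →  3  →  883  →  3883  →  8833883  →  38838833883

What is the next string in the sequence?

883388338838833883

This is a Fibonacci-style word recurrence s(k) = s(k−2)·s(k−1): e.g. 88·3 = 883.
The next term joins 8833883 and 38838833883.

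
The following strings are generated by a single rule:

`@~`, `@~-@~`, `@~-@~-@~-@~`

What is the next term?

@~-@~-@~-@~-@~-@~-@~-@~

s(k+1) = s(k)·-·s(k) — each term doubles the last with '-' between the halves.
One more doubling of @~-@~-@~-@~ gives the answer.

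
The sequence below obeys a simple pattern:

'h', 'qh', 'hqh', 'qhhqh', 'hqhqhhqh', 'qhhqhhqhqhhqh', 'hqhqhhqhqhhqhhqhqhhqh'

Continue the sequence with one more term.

Each term (from the third on) is the two preceding terms concatenated in order: term 3 = h·qh = hqh.
Continuing: qhhqhhqhqhhqh · hqhqhhqhqhhqhhqhqhhqh gives term 8.

qhhqhhqhqhhqhhqhqhhqhqhhqhhqhqhhqh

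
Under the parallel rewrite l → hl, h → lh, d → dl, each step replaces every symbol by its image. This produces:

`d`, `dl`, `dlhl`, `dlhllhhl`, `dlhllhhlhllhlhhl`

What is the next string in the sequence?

Applying the rule to each of the 16 symbols of dlhllhhlhllhlhhl gives the pieces dl hl lh hl hl lh lh hl lh hl hl lh hl lh lh hl, which concatenate to the answer.

dlhllhhlhllhlhhllhhlhllhhllhlhhl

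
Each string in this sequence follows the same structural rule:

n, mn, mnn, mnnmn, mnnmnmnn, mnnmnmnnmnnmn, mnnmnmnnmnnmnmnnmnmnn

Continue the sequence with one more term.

This is a Fibonacci-style word recurrence s(k) = s(k−1)·s(k−2): e.g. mn·n = mnn.
So term 8 is mnnmnmnnmnnmnmnnmnmnn·mnnmnmnnmnnmn.

mnnmnmnnmnnmnmnnmnmnnmnnmnmnnmnnmn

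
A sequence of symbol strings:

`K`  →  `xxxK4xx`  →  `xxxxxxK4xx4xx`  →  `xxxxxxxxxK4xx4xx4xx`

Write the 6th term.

xxxxxxxxxxxxxxxK4xx4xx4xx4xx4xx

s(k+1) = xxx·s(k)·4xx, so each term gains xxx as a prefix and 4xx as a suffix.
From xxxxxxxxxK4xx4xx4xx, 2 further steps: xxxxxxxxxK4xx4xx4xx → xxxxxxxxxxxxK4xx4xx4xx4xx → (answer).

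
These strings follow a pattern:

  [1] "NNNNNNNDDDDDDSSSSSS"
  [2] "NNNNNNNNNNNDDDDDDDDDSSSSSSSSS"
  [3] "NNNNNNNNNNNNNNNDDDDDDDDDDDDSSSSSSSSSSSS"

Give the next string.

Each string has the form N^{4n+3} D^{3n+3} S^{3n+3} (n = 1, 2, …).
Setting n = 4 gives 19, 15, 15 characters in each block.

NNNNNNNNNNNNNNNNNNNDDDDDDDDDDDDDDDSSSSSSSSSSSSSSS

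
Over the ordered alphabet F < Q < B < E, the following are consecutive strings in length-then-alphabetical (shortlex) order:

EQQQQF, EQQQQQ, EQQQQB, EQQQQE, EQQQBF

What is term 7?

Stepping forward 2 times from EQQQBF: EQQQBF → EQQQBQ, then the target.

EQQQBB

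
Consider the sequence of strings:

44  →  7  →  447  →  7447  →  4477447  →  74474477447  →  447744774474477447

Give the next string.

74474477447447744774474477447

Each term (from the third on) is the two preceding terms concatenated in order: term 3 = 44·7 = 447.
The next term joins 74474477447 and 447744774474477447.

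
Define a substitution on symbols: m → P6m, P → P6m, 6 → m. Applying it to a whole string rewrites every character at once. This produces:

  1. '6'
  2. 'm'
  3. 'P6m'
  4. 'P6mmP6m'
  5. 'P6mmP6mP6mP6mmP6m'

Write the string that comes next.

Applying the rule to each of the 17 symbols of P6mmP6mP6mP6mmP6m gives the pieces P6m m P6m P6m P6m m P6m P6m m P6m P6m m P6m P6m P6m m P6m, which concatenate to the answer.

P6mmP6mP6mP6mmP6mP6mmP6mP6mmP6mP6mP6mmP6m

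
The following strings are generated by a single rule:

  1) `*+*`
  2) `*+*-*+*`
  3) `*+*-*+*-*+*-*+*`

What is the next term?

*+*-*+*-*+*-*+*-*+*-*+*-*+*-*+*

s(k+1) = s(k)·-·s(k) — each term doubles the last with '-' between the halves.
So the next term is two copies of *+*-*+*-*+*-*+* with '-' between the halves.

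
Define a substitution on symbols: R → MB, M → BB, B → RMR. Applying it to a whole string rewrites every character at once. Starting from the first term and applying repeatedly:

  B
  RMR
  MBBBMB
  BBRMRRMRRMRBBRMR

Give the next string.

RMRRMRMBBBMBMBBBMBMBBBMBRMRRMRMBBBMB

φ(BBRMRRMRRMRBBRMR) expands symbol-by-symbol to RMR RMR MB BB MB MB BB MB MB BB MB RMR RMR MB BB MB; joining the 16 pieces gives the next term.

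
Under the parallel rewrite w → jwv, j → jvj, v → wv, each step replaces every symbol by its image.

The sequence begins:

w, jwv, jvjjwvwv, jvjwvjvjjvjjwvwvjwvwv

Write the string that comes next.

Rewriting the 21 symbols of jvjwvjvjjvjjwvwvjwvwv one by one yields jvj wv jvj jwv wv jvj wv jvj jvj wv jvj jvj jwv wv jwv wv jvj jwv wv jwv wv; concatenated:

jvjwvjvjjwvwvjvjwvjvjjvjwvjvjjvjjwvwvjwvwvjvjjwvwvjwvwv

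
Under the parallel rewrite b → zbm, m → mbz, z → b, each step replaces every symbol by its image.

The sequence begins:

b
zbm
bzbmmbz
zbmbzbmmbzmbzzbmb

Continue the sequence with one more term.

Rewriting the 17 symbols of zbmbzbmmbzmbzzbmb one by one yields b zbm mbz zbm b zbm mbz mbz zbm b mbz zbm b b zbm mbz zbm; concatenated:

bzbmmbzzbmbzbmmbzmbzzbmbmbzzbmbbzbmmbzzbm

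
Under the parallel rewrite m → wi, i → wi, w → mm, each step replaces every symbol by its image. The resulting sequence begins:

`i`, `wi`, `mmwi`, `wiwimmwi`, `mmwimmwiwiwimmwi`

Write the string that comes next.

wiwimmwiwiwimmwimmwimmwiwiwimmwi

Replace each of the 16 characters of mmwimmwiwiwimmwi in place — wi wi mm wi wi wi mm wi mm wi mm wi wi wi mm wi — and concatenate.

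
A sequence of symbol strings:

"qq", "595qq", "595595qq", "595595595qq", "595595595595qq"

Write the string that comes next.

Every step adds 595 at the front: s(k+1) = 595·s(k).
Applying this once more to 595595595595qq:

595595595595595qq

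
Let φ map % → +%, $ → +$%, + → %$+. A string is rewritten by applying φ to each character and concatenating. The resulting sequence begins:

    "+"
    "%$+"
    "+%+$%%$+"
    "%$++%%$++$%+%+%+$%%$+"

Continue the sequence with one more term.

+%+$%%$+%$++%+%+$%%$+%$++$%+%%$++%%$++%%$++$%+%+%+$%%$+

Replace each of the 21 characters of %$++%%$++$%+%+%+$%%$+ in place — +% +$% %$+ %$+ +% +% +$% %$+ %$+ +$% +% %$+ +% %$+ +% %$+ +$% +% +% +$% %$+ — and concatenate.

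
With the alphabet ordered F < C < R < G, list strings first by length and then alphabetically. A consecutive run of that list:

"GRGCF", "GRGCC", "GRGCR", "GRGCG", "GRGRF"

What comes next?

Treat GRGRF as a base-4 numeral over the given alphabet and add one, carrying through any trailing G's.

GRGRC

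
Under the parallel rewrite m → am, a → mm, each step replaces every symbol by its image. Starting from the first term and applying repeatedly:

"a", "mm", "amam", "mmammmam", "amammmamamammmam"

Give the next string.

Applying the rule to each of the 16 symbols of amammmamamammmam gives the pieces mm am mm am am am mm am mm am mm am am am mm am, which concatenate to the answer.

mmammmamamammmammmammmamamammmam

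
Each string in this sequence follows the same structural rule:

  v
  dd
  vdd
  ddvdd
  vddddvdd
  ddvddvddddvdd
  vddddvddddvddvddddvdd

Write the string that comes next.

From term 3 onward, concatenate the second-to-last term with the last: v·dd = vdd, dd·vdd = ddvdd, …
The next term joins ddvddvddddvdd and vddddvddddvddvddddvdd.

ddvddvddddvddvddddvddddvddvddddvdd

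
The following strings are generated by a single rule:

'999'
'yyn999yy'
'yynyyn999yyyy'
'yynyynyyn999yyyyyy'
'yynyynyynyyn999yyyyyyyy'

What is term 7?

Each term wraps the previous one in yyn on the left and yy on the right.
From yynyynyynyyn999yyyyyyyy, 2 further steps: yynyynyynyyn999yyyyyyyy → yynyynyynyynyyn999yyyyyyyyyy → (answer).

yynyynyynyynyynyyn999yyyyyyyyyyyy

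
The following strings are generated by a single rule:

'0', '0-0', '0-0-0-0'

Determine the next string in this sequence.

0-0-0-0-0-0-0-0

Each string is two copies of the previous one joined by '-'.
One more doubling of 0-0-0-0 gives the answer.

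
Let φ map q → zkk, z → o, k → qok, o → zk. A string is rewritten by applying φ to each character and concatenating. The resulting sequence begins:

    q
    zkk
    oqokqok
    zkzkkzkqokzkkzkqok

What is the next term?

Rewriting the 18 symbols of zkzkkzkqokzkkzkqok one by one yields o qok o qok qok o qok zkk zk qok o qok qok o qok zkk zk qok; concatenated:

oqokoqokqokoqokzkkzkqokoqokqokoqokzkkzkqok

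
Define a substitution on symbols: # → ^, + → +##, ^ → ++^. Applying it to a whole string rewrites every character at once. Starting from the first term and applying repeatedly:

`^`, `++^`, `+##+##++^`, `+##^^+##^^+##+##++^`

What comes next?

Applying the rule to each of the 19 symbols of +##^^+##^^+##+##++^ gives the pieces +## ^ ^ ++^ ++^ +## ^ ^ ++^ ++^ +## ^ ^ +## ^ ^ +## +## ++^, which concatenate to the answer.

+##^^++^++^+##^^++^++^+##^^+##^^+##+##++^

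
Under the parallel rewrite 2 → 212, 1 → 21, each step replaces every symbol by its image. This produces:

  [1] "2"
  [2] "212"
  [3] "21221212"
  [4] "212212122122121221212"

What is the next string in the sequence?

2122121221221212212122122121221221212212122122121221212

φ(212212122122121221212) expands symbol-by-symbol to 212 21 212 212 21 212 21 212 212 21 212 212 21 212 21 212 212 21 212 21 212; joining the 21 pieces gives the next term.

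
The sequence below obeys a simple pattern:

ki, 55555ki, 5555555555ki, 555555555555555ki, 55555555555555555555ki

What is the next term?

5555555555555555555555555ki

The strings grow by a fixed prefix 55555 each time.
One more step from 55555555555555555555ki gives the answer.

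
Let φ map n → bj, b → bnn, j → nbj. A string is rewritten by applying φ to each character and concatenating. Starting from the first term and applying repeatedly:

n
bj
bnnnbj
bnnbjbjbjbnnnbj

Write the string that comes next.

Applying the rule to each of the 15 symbols of bnnbjbjbjbnnnbj gives the pieces bnn bj bj bnn nbj bnn nbj bnn nbj bnn bj bj bj bnn nbj, which concatenate to the answer.

bnnbjbjbnnnbjbnnnbjbnnnbjbnnbjbjbjbnnnbj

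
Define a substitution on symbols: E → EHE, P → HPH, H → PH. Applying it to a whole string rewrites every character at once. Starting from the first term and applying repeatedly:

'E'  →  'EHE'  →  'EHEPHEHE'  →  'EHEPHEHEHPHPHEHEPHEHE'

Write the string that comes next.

Replace each of the 21 characters of EHEPHEHEHPHPHEHEPHEHE in place — EHE PH EHE HPH PH EHE PH EHE PH HPH PH HPH PH EHE PH EHE HPH PH EHE PH EHE — and concatenate.

EHEPHEHEHPHPHEHEPHEHEPHHPHPHHPHPHEHEPHEHEHPHPHEHEPHEHE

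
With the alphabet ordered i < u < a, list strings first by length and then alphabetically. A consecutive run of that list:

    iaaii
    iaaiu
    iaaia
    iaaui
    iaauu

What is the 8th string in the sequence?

iaaau

Stepping forward 3 times from iaauu: iaauu → iaaua → iaaai, then the target.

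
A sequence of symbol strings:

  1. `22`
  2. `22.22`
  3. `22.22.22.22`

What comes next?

Each string is two copies of the previous one joined by '.'.
Doubling 22.22.22.22 with '.' between the halves:

22.22.22.22.22.22.22.22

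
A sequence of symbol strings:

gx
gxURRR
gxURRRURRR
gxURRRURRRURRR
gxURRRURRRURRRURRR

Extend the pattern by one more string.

gxURRRURRRURRRURRRURRR

Every step adds URRR to the end: s(k+1) = s(k)·URRR.
So the next term is gxURRRURRRURRRURRR·URRR.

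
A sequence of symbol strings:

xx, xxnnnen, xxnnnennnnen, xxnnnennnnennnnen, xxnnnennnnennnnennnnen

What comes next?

Every step adds nnnen to the end: s(k+1) = s(k)·nnnen.
Applying this once more to xxnnnennnnennnnennnnen:

xxnnnennnnennnnennnnennnnen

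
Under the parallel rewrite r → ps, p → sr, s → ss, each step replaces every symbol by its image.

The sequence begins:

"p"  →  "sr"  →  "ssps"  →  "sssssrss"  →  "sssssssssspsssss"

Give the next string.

Replace each of the 16 characters of sssssssssspsssss in place — ss ss ss ss ss ss ss ss ss ss sr ss ss ss ss ss — and concatenate.

sssssssssssssssssssssrssssssssss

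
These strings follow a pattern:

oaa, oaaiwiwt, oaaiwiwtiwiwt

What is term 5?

oaaiwiwtiwiwtiwiwtiwiwt

Every step adds iwiwt to the end: s(k+1) = s(k)·iwiwt.
From oaaiwiwtiwiwt, 2 further steps: oaaiwiwtiwiwt → oaaiwiwtiwiwtiwiwt → (answer).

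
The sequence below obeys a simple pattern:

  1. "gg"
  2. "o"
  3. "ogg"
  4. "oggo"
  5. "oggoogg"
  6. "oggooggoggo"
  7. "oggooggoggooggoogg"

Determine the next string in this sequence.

Each term (from the third on) is the previous term followed by the one before it: term 3 = o·gg = ogg.
So term 8 is oggooggoggooggoogg·oggooggoggo.

oggooggoggooggooggoggooggoggo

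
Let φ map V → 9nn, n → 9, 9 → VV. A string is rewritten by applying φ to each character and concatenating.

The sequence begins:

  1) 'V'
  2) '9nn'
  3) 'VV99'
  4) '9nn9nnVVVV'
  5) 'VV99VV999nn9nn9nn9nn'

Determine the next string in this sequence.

9nn9nnVVVV9nn9nnVVVVVV99VV99VV99VV99

φ(VV99VV999nn9nn9nn9nn) expands symbol-by-symbol to 9nn 9nn VV VV 9nn 9nn VV VV VV 9 9 VV 9 9 VV 9 9 VV 9 9; joining the 20 pieces gives the next term.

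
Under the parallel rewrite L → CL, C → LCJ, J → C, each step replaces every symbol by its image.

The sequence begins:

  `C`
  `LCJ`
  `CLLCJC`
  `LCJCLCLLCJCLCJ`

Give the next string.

Replace each of the 14 characters of LCJCLCLLCJCLCJ in place — CL LCJ C LCJ CL LCJ CL CL LCJ C LCJ CL LCJ C — and concatenate.

CLLCJCLCJCLLCJCLCLLCJCLCJCLLCJC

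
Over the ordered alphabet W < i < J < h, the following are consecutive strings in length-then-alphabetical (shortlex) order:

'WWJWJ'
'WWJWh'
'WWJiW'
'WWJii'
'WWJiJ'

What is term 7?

WWJJW

Continuing the enumeration 2 steps past WWJiJ: WWJiJ → WWJih → (answer).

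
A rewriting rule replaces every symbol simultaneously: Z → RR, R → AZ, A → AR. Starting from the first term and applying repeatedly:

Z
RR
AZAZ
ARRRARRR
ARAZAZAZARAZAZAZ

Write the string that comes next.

ARAZARRRARRRARRRARAZARRRARRRARRR

φ(ARAZAZAZARAZAZAZ) expands symbol-by-symbol to AR AZ AR RR AR RR AR RR AR AZ AR RR AR RR AR RR; joining the 16 pieces gives the next term.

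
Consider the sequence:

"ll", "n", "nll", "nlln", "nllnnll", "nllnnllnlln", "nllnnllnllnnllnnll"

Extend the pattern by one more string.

This is a Fibonacci-style word recurrence s(k) = s(k−1)·s(k−2): e.g. n·ll = nll.
The next term joins nllnnllnllnnllnnll and nllnnllnlln.

nllnnllnllnnllnnllnllnnllnlln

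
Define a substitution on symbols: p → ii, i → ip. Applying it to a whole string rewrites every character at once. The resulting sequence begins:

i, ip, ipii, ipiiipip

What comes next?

ipiiipipipiiipii

Apply φ to ipiiipip symbol by symbol: i→ip, p→ii, i→ip, i→ip, i→ip, p→ii, i→ip, p→ii; joined: ip ii ip ip ip ii ip ii.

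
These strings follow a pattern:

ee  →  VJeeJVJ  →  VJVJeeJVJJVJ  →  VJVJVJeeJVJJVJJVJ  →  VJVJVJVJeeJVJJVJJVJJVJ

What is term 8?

s(k+1) = VJ·s(k)·JVJ, so each term gains VJ as a prefix and JVJ as a suffix.
From VJVJVJVJeeJVJJVJJVJJVJ, 3 further steps: VJVJVJVJeeJVJJVJJVJJVJ → VJVJVJVJVJeeJVJJVJJVJJVJJVJ → VJVJVJVJVJVJeeJVJJVJJVJJVJJVJJVJ → (answer).

VJVJVJVJVJVJVJeeJVJJVJJVJJVJJVJJVJJVJ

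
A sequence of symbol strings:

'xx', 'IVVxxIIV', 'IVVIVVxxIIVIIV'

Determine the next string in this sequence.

IVVIVVIVVxxIIVIIVIIV

s(k+1) = IVV·s(k)·IIV, so each term gains IVV as a prefix and IIV as a suffix.
So the next term is IVV·IVVIVVxxIIVIIV·IIV.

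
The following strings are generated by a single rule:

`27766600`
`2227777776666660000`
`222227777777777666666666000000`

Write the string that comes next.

Each string has the form 2^{2n-1} 7^{4n-2} 6^{3n} 0^{2n} (n = 1, 2, …).
Setting n = 4 gives 7, 14, 12, 8 characters in each block.

22222227777777777777766666666666600000000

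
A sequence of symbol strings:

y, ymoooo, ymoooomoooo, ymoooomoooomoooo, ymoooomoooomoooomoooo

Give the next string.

Every step adds moooo to the end: s(k+1) = s(k)·moooo.
So the next term is ymoooomoooomoooomoooo·moooo.

ymoooomoooomoooomoooomoooo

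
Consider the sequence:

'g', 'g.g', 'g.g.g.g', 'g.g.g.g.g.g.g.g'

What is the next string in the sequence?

Every step duplicates the string with '.' between the halves.
So the next term is two copies of g.g.g.g.g.g.g.g with '.' between the halves.

g.g.g.g.g.g.g.g.g.g.g.g.g.g.g.g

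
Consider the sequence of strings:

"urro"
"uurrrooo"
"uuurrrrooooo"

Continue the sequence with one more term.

uuuurrrrrooooooo

Each string has the form u^{n} r^{n+1} o^{2n-1} (n = 1, 2, …).
For the next term, n = 4, so the run lengths are 4, 5, 7.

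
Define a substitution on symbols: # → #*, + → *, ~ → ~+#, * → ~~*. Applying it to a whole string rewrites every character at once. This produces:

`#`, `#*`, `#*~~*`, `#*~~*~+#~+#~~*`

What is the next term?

#*~~*~+#~+#~~*~+#*#*~+#*#*~+#~+#~~*

Replace each of the 14 characters of #*~~*~+#~+#~~* in place — #* ~~* ~+# ~+# ~~* ~+# * #* ~+# * #* ~+# ~+# ~~* — and concatenate.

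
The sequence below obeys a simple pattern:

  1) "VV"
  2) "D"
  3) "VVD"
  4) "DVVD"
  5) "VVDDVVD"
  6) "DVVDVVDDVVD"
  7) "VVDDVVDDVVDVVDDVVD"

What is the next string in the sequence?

Each term (from the third on) is the two preceding terms concatenated in order: term 3 = VV·D = VVD.
The next term joins DVVDVVDDVVD and VVDDVVDDVVDVVDDVVD.

DVVDVVDDVVDVVDDVVDDVVDVVDDVVD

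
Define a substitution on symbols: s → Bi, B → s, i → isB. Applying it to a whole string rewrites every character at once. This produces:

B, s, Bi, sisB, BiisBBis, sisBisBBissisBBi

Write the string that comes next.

Rewriting the 16 symbols of sisBisBBissisBBi one by one yields Bi isB Bi s isB Bi s s isB Bi Bi isB Bi s s isB; concatenated:

BiisBBisisBBissisBBiBiisBBissisB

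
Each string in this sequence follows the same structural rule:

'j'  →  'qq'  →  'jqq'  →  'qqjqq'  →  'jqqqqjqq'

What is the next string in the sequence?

Each term (from the third on) is the two preceding terms concatenated in order: term 3 = j·qq = jqq.
Continuing: qqjqq · jqqqqjqq gives term 6.

qqjqqjqqqqjqq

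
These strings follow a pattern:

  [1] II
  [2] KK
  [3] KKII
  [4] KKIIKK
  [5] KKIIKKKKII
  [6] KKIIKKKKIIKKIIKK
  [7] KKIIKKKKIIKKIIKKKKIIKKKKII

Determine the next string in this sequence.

Each term (from the third on) is the previous term followed by the one before it: term 3 = KK·II = KKII.
The next term joins KKIIKKKKIIKKIIKKKKIIKKKKII and KKIIKKKKIIKKIIKK.

KKIIKKKKIIKKIIKKKKIIKKKKIIKKIIKKKKIIKKIIKK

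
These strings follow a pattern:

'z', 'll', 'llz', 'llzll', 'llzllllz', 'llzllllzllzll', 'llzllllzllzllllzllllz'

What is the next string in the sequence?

Each term (from the third on) is the previous term followed by the one before it: term 3 = ll·z = llz.
So term 8 is llzllllzllzllllzllllz·llzllllzllzll.

llzllllzllzllllzllllzllzllllzllzll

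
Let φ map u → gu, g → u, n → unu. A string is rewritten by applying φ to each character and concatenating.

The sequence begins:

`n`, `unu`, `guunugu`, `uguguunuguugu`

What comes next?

Replace each of the 13 characters of uguguunuguugu in place — gu u gu u gu gu unu gu u gu gu u gu — and concatenate.

guuguuguguunuguuguguugu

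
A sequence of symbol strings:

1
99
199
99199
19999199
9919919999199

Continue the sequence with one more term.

199991999919919999199

From term 3 onward, concatenate the second-to-last term with the last: 1·99 = 199, 99·199 = 99199, …
The next term joins 19999199 and 9919919999199.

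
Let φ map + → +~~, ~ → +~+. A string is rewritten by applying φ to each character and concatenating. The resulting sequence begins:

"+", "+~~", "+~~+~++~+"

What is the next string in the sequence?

+~~+~++~++~~+~++~~+~~+~++~~

Expanding +~~+~++~+: +→+~~, ~→+~+, ~→+~+, +→+~~, ~→+~+, +→+~~, +→+~~, ~→+~+, +→+~~. Concatenated: +~~ +~+ +~+ +~~ +~+ +~~ +~~ +~+ +~~.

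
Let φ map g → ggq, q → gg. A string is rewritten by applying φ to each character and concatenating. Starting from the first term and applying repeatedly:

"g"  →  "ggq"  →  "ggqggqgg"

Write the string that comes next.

ggqggqggggqggqggggqggq

Rewriting each symbol of ggqggqgg: g→ggq, g→ggq, q→gg, g→ggq, g→ggq, q→gg, g→ggq, g→ggq, which concatenates to ggq ggq gg ggq ggq gg ggq ggq.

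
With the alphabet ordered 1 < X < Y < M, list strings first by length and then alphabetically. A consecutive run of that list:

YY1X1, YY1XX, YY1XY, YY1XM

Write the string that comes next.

Treat YY1XM as a base-4 numeral over the given alphabet and add one, carrying through any trailing M's.

YY1Y1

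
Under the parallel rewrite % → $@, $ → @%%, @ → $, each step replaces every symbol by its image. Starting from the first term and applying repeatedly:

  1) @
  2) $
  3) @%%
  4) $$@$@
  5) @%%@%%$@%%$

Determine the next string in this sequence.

Apply φ to @%%@%%$@%%$ symbol by symbol: @→$, %→$@, %→$@, @→$, %→$@, %→$@, $→@%%, @→$, %→$@, %→$@, $→@%%; joined: $ $@ $@ $ $@ $@ @%% $ $@ $@ @%%.

$$@$@$$@$@@%%$$@$@@%%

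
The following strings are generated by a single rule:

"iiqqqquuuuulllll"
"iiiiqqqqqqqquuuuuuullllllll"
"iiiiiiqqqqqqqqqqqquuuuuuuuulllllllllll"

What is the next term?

iiiiiiiiqqqqqqqqqqqqqqqquuuuuuuuuuullllllllllllll

The n-th term is 2n i's then 4n q's then 2n+3 u's then 3n+2 l's (n = 1, 2, …).
For the next term, n = 4, so the run lengths are 8, 16, 11, 14.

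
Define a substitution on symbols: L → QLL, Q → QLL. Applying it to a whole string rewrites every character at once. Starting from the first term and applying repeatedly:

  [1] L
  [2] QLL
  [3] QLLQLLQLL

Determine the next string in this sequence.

Apply φ to QLLQLLQLL symbol by symbol: Q→QLL, L→QLL, L→QLL, Q→QLL, L→QLL, L→QLL, Q→QLL, L→QLL, L→QLL; joined: QLL QLL QLL QLL QLL QLL QLL QLL QLL.

QLLQLLQLLQLLQLLQLLQLLQLLQLL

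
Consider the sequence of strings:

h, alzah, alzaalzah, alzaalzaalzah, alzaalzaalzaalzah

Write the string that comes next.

alzaalzaalzaalzaalzah

Each term is the previous one with alza prepended.
One more step from alzaalzaalzaalzah gives the answer.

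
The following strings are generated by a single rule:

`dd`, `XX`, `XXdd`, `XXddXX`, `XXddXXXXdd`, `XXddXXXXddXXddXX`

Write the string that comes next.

From term 3 onward, concatenate the last term with the second-to-last: XX·dd = XXdd, XXdd·XX = XXddXX, …
So term 7 is XXddXXXXddXXddXX·XXddXXXXdd.

XXddXXXXddXXddXXXXddXXXXdd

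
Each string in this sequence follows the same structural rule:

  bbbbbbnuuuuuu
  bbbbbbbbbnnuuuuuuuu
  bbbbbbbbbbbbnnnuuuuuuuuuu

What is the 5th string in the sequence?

The n-th term is 3n b's then n-1 n's then 2n+2 u's, where the shown terms are n = 2, 3, 4.
For term 5, n = 6, so the run lengths are 18, 5, 14.

bbbbbbbbbbbbbbbbbbnnnnnuuuuuuuuuuuuuu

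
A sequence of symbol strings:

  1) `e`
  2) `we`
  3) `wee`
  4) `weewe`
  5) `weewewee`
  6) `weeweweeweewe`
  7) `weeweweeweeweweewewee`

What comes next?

weeweweeweeweweeweweeweeweweeweewe

This is a Fibonacci-style word recurrence s(k) = s(k−1)·s(k−2): e.g. we·e = wee.
The next term joins weeweweeweeweweewewee and weeweweeweewe.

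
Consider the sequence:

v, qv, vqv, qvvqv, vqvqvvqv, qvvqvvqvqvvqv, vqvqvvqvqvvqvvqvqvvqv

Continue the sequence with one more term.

qvvqvvqvqvvqvvqvqvvqvqvvqvvqvqvvqv

From term 3 onward, concatenate the second-to-last term with the last: v·qv = vqv, qv·vqv = qvvqv, …
Continuing: qvvqvvqvqvvqv · vqvqvvqvqvvqvvqvqvvqv gives term 8.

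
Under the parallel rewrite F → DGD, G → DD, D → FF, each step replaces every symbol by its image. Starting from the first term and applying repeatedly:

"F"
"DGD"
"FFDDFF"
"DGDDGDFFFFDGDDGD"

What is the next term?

Rewriting the 16 symbols of DGDDGDFFFFDGDDGD one by one yields FF DD FF FF DD FF DGD DGD DGD DGD FF DD FF FF DD FF; concatenated:

FFDDFFFFDDFFDGDDGDDGDDGDFFDDFFFFDDFF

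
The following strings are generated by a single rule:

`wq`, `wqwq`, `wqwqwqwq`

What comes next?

wqwqwqwqwqwqwqwq

Every step duplicates the string.
One more doubling of wqwqwqwq gives the answer.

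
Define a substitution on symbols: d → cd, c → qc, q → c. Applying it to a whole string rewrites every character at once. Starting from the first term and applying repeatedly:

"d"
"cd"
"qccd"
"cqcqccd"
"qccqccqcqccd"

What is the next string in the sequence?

Apply φ to qccqccqcqccd symbol by symbol: q→c, c→qc, c→qc, q→c, c→qc, c→qc, q→c, c→qc, q→c, c→qc, c→qc, d→cd; joined: c qc qc c qc qc c qc c qc qc cd.

cqcqccqcqccqccqcqccd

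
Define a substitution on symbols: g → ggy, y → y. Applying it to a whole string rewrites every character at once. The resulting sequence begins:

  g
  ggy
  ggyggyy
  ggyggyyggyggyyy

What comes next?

Rewriting the 15 symbols of ggyggyyggyggyyy one by one yields ggy ggy y ggy ggy y y ggy ggy y ggy ggy y y y; concatenated:

ggyggyyggyggyyyggyggyyggyggyyyy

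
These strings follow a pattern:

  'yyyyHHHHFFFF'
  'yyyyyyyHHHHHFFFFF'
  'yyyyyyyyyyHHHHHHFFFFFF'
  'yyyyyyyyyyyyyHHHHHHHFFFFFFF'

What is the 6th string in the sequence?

yyyyyyyyyyyyyyyyyyyHHHHHHHHHFFFFFFFFF

Reading off run lengths: y runs 4, 7, 10, 13; H runs 4, 5, 6, 7; F runs 4, 5, 6, 7 — each is linear in n, where the shown terms are n = 2, 3, 4, 5.
At n = 7 the blocks have lengths 19, 9, 9.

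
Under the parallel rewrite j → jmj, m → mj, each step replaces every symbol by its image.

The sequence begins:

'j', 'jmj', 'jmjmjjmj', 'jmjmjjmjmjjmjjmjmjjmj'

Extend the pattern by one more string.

Rewriting the 21 symbols of jmjmjjmjmjjmjjmjmjjmj one by one yields jmj mj jmj mj jmj jmj mj jmj mj jmj jmj mj jmj jmj mj jmj mj jmj jmj mj jmj; concatenated:

jmjmjjmjmjjmjjmjmjjmjmjjmjjmjmjjmjjmjmjjmjmjjmjjmjmjjmj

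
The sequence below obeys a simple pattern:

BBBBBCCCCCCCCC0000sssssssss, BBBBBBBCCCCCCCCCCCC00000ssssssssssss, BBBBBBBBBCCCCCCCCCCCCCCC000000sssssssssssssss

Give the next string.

BBBBBBBBBBBCCCCCCCCCCCCCCCCCC0000000ssssssssssssssssss

Term n consists of 2n-1 B's, followed by 3n C's, followed by n+1 0's, followed by 3n s's, where the shown terms are n = 3, 4, 5.
Setting n = 6 gives 11, 18, 7, 18 characters in each block.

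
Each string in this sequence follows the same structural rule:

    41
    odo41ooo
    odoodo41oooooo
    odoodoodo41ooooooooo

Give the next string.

Each term wraps the previous one in odo on the left and ooo on the right.
One more step from odoodoodo41ooooooooo gives the answer.

odoodoodoodo41oooooooooooo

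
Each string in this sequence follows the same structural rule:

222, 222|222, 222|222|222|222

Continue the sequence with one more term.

Each string is two copies of the previous one joined by '|'.
Doubling 222|222|222|222 with '|' between the halves:

222|222|222|222|222|222|222|222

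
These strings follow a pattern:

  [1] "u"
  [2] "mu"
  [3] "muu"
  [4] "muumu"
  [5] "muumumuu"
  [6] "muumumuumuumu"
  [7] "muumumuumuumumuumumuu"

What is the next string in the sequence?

This is a Fibonacci-style word recurrence s(k) = s(k−1)·s(k−2): e.g. mu·u = muu.
The next term joins muumumuumuumumuumumuu and muumumuumuumu.

muumumuumuumumuumumuumuumumuumuumu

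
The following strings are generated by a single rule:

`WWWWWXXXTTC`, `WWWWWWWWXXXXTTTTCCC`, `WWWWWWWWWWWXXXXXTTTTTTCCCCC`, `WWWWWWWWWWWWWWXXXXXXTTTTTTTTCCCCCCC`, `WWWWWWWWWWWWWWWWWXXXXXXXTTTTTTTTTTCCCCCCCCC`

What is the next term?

WWWWWWWWWWWWWWWWWWWWXXXXXXXXTTTTTTTTTTTTCCCCCCCCCCC

Term n consists of 3n+2 W's, followed by n+2 X's, followed by 2n T's, followed by 2n-1 C's (n = 1, 2, …).
Setting n = 6 gives 20, 8, 12, 11 characters in each block.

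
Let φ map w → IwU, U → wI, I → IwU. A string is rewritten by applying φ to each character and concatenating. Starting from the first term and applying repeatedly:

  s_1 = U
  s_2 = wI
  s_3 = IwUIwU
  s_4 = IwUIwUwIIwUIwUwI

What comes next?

Rewriting the 16 symbols of IwUIwUwIIwUIwUwI one by one yields IwU IwU wI IwU IwU wI IwU IwU IwU IwU wI IwU IwU wI IwU IwU; concatenated:

IwUIwUwIIwUIwUwIIwUIwUIwUIwUwIIwUIwUwIIwUIwU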